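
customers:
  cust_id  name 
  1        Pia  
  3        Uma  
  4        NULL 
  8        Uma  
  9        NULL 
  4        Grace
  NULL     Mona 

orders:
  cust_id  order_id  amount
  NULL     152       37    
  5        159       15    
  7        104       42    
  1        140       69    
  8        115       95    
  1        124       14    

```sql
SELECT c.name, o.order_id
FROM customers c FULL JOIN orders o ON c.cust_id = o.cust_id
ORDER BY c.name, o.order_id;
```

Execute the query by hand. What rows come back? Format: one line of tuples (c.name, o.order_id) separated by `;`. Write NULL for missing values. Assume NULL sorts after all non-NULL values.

(Grace, NULL); (Mona, NULL); (Pia, 124); (Pia, 140); (Uma, 115); (Uma, NULL); (NULL, 104); (NULL, 152); (NULL, 159); (NULL, NULL); (NULL, NULL)

FULL OUTER JOIN keeps every row from both sides; unmatched rows get NULL for the other side's columns.
Matching on c.cust_id = o.cust_id. A NULL in a compared column never satisfies the condition.
- cust_id=1: 2 matching o row(s), so 2 row(s) emitted.
- cust_id=3: no o row matches, row kept with o columns NULL.
- cust_id=4: no o row matches, row kept with o columns NULL.
- cust_id=8: 1 matching o row(s), so 1 row(s) emitted.
- cust_id=9: no o row matches, row kept with o columns NULL.
- cust_id=4: no o row matches, row kept with o columns NULL.
- cust_id=NULL: no o row matches, row kept with o columns NULL.
- 3 row(s) from o found no c partner → padded with NULL.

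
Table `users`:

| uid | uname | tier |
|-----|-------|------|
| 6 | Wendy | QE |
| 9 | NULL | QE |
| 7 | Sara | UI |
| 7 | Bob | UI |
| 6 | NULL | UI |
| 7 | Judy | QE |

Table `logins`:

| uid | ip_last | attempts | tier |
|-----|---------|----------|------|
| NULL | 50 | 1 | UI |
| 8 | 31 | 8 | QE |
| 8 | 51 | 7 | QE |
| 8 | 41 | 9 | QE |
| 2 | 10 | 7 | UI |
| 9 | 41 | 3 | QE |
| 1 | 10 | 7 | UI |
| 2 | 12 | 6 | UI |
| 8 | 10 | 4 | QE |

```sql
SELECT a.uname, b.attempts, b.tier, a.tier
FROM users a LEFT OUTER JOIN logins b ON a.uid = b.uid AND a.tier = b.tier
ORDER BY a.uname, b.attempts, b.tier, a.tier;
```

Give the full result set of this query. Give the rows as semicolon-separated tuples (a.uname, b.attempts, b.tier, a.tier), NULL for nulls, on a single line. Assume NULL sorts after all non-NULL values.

LEFT JOIN keeps every row from `users`; unmatched rows get NULL for `logins`'s columns.
Matching on a.uid = b.uid AND a.tier = b.tier. A NULL in a compared column never satisfies the condition.
- a row (uid=6, tier=QE): no match → kept, b columns NULL.
- a row (uid=9, tier=QE): matches 1 b row(s) → 1 output row(s).
- a row (uid=7, tier=UI): no match → kept, b columns NULL.
- a row (uid=7, tier=UI): no match → kept, b columns NULL.
- a row (uid=6, tier=UI): no match → kept, b columns NULL.
- a row (uid=7, tier=QE): no match → kept, b columns NULL.
After projecting and ordering:
a.uname | b.attempts | b.tier | a.tier
Bob | NULL | NULL | UI
Judy | NULL | NULL | QE
Sara | NULL | NULL | UI
Wendy | NULL | NULL | QE
NULL | 3 | QE | QE
NULL | NULL | NULL | UI

(Bob, NULL, NULL, UI); (Judy, NULL, NULL, QE); (Sara, NULL, NULL, UI); (Wendy, NULL, NULL, QE); (NULL, 3, QE, QE); (NULL, NULL, NULL, UI)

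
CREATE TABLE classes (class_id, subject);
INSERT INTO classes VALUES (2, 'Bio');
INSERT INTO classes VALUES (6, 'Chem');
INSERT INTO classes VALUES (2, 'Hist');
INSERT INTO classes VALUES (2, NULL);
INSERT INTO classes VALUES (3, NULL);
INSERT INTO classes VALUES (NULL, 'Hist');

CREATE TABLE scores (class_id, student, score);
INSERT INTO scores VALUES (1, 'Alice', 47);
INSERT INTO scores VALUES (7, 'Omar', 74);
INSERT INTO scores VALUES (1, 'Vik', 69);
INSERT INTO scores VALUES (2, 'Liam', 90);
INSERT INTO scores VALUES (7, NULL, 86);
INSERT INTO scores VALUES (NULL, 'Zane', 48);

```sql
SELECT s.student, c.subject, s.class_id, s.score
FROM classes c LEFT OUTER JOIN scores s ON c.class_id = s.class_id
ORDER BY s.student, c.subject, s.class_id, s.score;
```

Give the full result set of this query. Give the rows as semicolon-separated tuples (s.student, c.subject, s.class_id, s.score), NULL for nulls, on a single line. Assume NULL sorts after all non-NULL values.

LEFT JOIN keeps every row from `classes`; unmatched rows get NULL for `scores`'s columns.
Matching on c.class_id = s.class_id. A NULL in a compared column never satisfies the condition.
Matched pairs: 3; unmatched c rows kept: 3.

(Liam, Bio, 2, 90); (Liam, Hist, 2, 90); (Liam, NULL, 2, 90); (NULL, Chem, NULL, NULL); (NULL, Hist, NULL, NULL); (NULL, NULL, NULL, NULL)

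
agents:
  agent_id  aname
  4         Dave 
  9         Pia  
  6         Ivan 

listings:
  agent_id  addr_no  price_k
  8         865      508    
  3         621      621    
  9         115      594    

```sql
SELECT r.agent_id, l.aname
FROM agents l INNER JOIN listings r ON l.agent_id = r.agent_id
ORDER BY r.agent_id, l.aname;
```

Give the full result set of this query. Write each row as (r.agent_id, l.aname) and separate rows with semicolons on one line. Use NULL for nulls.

INNER JOIN keeps only pairs where the ON condition holds.
Matching on l.agent_id = r.agent_id.
- agent_id=4: no matching r row, dropped.
- agent_id=9: 1 matching r row(s), so 1 row(s) emitted.
- agent_id=6: no matching r row, dropped.
After projecting and ordering:
r.agent_id | l.aname
9 | Pia

(9, Pia)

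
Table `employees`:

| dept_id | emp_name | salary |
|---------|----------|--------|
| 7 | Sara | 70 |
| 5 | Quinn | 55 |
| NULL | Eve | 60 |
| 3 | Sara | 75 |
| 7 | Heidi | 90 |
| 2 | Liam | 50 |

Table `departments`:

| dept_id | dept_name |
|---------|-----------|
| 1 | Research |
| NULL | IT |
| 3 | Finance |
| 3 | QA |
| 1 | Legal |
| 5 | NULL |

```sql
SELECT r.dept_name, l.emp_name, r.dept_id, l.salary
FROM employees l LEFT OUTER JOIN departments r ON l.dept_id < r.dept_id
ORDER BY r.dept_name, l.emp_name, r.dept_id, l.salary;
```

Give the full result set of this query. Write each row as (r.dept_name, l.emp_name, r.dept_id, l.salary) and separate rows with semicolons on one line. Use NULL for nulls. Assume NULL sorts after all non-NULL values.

LEFT JOIN keeps every row from `employees`; unmatched rows get NULL for `departments`'s columns.
Matching on l.dept_id < r.dept_id. A NULL in a compared column never satisfies the condition.
- dept_id=7: no r row matches, row kept with r columns NULL.
- dept_id=5: no r row matches, row kept with r columns NULL.
- dept_id=NULL: no r row matches, row kept with r columns NULL.
- dept_id=3: 1 matching r row(s), so 1 row(s) emitted.
- dept_id=7: no r row matches, row kept with r columns NULL.
- dept_id=2: 3 matching r row(s), so 3 row(s) emitted.
After projecting and ordering:
r.dept_name | l.emp_name | r.dept_id | l.salary
Finance | Liam | 3 | 50
QA | Liam | 3 | 50
NULL | Eve | NULL | 60
NULL | Heidi | NULL | 90
NULL | Liam | 5 | 50
NULL | Quinn | NULL | 55
NULL | Sara | 5 | 75
NULL | Sara | NULL | 70

(Finance, Liam, 3, 50); (QA, Liam, 3, 50); (NULL, Eve, NULL, 60); (NULL, Heidi, NULL, 90); (NULL, Liam, 5, 50); (NULL, Quinn, NULL, 55); (NULL, Sara, 5, 75); (NULL, Sara, NULL, 70)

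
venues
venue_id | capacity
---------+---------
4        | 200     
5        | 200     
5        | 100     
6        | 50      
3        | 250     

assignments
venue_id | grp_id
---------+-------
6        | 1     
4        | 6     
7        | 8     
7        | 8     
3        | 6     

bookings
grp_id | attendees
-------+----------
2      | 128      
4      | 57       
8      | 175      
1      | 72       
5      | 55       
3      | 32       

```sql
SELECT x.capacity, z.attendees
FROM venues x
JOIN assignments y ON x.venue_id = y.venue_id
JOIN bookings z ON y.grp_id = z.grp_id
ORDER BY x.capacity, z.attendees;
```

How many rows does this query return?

Evaluate left to right. First `venues x INNER JOIN assignments y` on venue_id: 3 row(s).
Then INNER JOIN `bookings z` on grp_id: keep only rows whose y.grp_id appears in z.
Result: 1 row(s).

1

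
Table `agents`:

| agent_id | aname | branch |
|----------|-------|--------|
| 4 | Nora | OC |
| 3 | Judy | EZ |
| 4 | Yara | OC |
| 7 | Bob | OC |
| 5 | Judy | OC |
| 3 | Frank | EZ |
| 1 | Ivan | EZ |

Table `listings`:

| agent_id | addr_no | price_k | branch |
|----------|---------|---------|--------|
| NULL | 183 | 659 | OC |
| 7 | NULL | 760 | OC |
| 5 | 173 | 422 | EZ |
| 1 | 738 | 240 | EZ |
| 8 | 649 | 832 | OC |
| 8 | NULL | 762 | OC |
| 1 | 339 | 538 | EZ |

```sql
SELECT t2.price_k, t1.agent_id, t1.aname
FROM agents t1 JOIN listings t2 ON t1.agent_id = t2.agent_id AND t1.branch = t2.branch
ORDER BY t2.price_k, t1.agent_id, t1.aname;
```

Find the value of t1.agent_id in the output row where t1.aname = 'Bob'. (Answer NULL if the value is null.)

7

INNER JOIN keeps only pairs where the ON condition holds.
Matching on t1.agent_id = t2.agent_id AND t1.branch = t2.branch. A NULL in a compared column never satisfies the condition.
- t1[0] agent_id=4, branch=OC → no match; dropped.
- t1[1] agent_id=3, branch=EZ → no match; dropped.
- t1[2] agent_id=4, branch=OC → no match; dropped.
- t1[3] agent_id=7, branch=OC → 1 match(es) in t2 → 1 row(s).
- t1[4] agent_id=5, branch=OC → no match; dropped.
- t1[5] agent_id=3, branch=EZ → no match; dropped.
- t1[6] agent_id=1, branch=EZ → 2 match(es) in t2 → 2 row(s).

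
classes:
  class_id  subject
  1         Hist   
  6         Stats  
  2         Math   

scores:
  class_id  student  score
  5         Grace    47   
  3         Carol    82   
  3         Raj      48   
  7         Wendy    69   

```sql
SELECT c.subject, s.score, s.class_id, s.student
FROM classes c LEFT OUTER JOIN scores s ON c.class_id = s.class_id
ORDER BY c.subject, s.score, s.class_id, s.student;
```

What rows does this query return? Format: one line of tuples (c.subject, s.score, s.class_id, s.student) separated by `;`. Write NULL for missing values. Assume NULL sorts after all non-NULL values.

LEFT JOIN keeps every row from `classes`; unmatched rows get NULL for `scores`'s columns.
Matching on c.class_id = s.class_id.
- c row (class_id=1): no match → kept, s columns NULL.
- c row (class_id=6): no match → kept, s columns NULL.
- c row (class_id=2): no match → kept, s columns NULL.
After projecting and ordering:
c.subject | s.score | s.class_id | s.student
Hist | NULL | NULL | NULL
Math | NULL | NULL | NULL
Stats | NULL | NULL | NULL

(Hist, NULL, NULL, NULL); (Math, NULL, NULL, NULL); (Stats, NULL, NULL, NULL)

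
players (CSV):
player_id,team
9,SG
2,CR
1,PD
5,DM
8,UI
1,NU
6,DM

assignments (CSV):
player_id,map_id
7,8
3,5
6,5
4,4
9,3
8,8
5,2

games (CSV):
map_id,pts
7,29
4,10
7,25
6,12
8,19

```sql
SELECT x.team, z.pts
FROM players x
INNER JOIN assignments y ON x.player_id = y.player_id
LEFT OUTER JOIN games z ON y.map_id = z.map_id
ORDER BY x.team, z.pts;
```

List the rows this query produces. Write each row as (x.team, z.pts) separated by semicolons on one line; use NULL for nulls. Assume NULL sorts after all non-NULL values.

(DM, NULL); (DM, NULL); (SG, NULL); (UI, 19)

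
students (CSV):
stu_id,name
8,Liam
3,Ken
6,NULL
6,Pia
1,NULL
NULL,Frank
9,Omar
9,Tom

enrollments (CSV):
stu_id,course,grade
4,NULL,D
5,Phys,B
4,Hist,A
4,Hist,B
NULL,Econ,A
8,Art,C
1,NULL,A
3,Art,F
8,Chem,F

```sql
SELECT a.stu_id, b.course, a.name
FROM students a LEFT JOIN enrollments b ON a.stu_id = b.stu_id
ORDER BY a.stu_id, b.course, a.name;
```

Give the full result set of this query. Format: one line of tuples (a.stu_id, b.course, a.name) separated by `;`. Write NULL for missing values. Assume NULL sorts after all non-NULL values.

(1, NULL, NULL); (3, Art, Ken); (6, NULL, Pia); (6, NULL, NULL); (8, Art, Liam); (8, Chem, Liam); (9, NULL, Omar); (9, NULL, Tom); (NULL, NULL, Frank)

LEFT JOIN keeps every row from `students`; unmatched rows get NULL for `enrollments`'s columns.
Matching on a.stu_id = b.stu_id. A NULL in a compared column never satisfies the condition.
Matched pairs: 4; unmatched a rows kept: 5.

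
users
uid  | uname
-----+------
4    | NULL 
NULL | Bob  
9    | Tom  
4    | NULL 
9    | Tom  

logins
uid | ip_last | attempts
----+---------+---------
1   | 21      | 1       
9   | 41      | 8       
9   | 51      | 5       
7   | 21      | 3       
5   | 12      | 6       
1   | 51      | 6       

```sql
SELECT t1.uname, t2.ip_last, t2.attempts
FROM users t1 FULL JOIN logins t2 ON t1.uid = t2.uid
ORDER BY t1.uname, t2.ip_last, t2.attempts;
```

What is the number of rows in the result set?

11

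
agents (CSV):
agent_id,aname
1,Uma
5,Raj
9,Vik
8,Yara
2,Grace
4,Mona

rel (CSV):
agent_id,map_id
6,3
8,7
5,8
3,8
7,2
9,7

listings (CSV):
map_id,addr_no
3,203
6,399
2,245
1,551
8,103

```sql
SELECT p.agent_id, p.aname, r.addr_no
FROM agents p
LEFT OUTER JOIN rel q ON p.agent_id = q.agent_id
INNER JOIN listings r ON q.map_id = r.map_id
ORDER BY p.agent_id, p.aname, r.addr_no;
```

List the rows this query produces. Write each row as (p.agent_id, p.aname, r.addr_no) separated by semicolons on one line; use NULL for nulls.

Joins associate left-to-right: agents LEFT JOIN rel on agent_id gives 6 intermediate row(s).
Then INNER JOIN `listings r` on map_id: keep only rows whose q.map_id appears in r.

(5, Raj, 103)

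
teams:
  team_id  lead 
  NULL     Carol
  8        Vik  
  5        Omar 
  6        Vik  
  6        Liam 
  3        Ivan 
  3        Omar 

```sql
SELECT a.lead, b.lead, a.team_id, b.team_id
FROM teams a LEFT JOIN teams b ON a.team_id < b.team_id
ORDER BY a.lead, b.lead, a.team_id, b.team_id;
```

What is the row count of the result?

15

LEFT JOIN keeps every row from `teams a`; unmatched rows get NULL for `teams b`'s columns.
Matching on a.team_id < b.team_id. A NULL in a compared column never satisfies the condition.
- a[0] team_id=NULL → no match; kept with NULLs on the b side.
- a[1] team_id=8 → no match; kept with NULLs on the b side.
- a[2] team_id=5 → 3 match(es) in b → 3 row(s).
- a[3] team_id=6 → 1 match(es) in b → 1 row(s).
- a[4] team_id=6 → 1 match(es) in b → 1 row(s).
- a[5] team_id=3 → 4 match(es) in b → 4 row(s).
- a[6] team_id=3 → 4 match(es) in b → 4 row(s).
Total: 13 matched + 2 padded = 15 rows.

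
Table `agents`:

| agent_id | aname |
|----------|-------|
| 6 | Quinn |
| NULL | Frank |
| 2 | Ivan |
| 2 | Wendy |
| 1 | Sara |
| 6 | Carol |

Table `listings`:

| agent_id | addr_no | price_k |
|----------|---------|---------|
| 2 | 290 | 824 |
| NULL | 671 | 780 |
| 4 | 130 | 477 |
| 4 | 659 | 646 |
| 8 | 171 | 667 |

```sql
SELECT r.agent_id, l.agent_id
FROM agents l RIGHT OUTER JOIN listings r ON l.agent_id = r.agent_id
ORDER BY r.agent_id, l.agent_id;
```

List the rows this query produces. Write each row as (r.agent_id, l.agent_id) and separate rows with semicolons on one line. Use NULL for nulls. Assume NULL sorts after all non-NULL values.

(2, 2); (2, 2); (4, NULL); (4, NULL); (8, NULL); (NULL, NULL)

RIGHT JOIN keeps every row from `listings`; unmatched rows get NULL for `agents`'s columns.
Matching on l.agent_id = r.agent_id. A NULL in a compared column never satisfies the condition.
- agent_id=6: no matching r row.
- agent_id=NULL: no matching r row.
- agent_id=2: 1 matching r row(s), so 1 row(s) emitted.
- agent_id=2: 1 matching r row(s), so 1 row(s) emitted.
- agent_id=1: no matching r row.
- agent_id=6: no matching r row.
- 4 row(s) from r found no l partner → padded with NULL.
After projecting and ordering:
r.agent_id | l.agent_id
2 | 2
2 | 2
4 | NULL
4 | NULL
8 | NULL
NULL | NULL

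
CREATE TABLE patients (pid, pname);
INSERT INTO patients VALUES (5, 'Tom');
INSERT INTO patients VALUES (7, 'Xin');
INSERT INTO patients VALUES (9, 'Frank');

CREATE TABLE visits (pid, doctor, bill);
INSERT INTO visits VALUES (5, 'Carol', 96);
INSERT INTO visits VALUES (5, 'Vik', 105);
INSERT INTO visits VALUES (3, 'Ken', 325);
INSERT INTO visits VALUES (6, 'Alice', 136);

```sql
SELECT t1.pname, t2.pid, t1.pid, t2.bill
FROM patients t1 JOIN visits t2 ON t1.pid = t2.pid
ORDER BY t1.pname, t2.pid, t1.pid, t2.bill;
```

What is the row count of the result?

INNER JOIN keeps only pairs where the ON condition holds.
Matching on t1.pid = t2.pid.
Matched pairs: 2.
Total: 2 rows.

2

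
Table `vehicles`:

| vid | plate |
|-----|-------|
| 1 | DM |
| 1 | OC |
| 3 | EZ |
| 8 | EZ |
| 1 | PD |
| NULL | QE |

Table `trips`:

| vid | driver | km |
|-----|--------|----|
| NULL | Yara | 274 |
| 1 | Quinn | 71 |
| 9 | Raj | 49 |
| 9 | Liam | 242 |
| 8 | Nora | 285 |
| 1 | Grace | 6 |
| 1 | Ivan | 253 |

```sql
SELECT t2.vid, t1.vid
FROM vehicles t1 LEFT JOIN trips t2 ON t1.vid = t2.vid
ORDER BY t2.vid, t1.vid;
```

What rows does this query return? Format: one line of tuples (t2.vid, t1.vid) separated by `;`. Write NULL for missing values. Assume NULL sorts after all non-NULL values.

LEFT JOIN keeps every row from `vehicles`; unmatched rows get NULL for `trips`'s columns.
Matching on t1.vid = t2.vid. A NULL in a compared column never satisfies the condition.
- t1 row (vid=1): matches 3 t2 row(s) → 3 output row(s).
- t1 row (vid=1): matches 3 t2 row(s) → 3 output row(s).
- t1 row (vid=3): no match → kept, t2 columns NULL.
- t1 row (vid=8): matches 1 t2 row(s) → 1 output row(s).
- t1 row (vid=1): matches 3 t2 row(s) → 3 output row(s).
- t1 row (vid=NULL): no match → kept, t2 columns NULL.

(1, 1); (1, 1); (1, 1); (1, 1); (1, 1); (1, 1); (1, 1); (1, 1); (1, 1); (8, 8); (NULL, 3); (NULL, NULL)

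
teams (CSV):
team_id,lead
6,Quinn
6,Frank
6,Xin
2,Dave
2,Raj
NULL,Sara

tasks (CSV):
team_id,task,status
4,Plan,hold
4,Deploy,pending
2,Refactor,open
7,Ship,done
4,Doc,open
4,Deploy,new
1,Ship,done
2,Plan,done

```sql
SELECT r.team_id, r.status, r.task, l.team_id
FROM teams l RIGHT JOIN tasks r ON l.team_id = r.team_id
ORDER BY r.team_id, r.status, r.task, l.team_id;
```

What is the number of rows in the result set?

10

RIGHT JOIN keeps every row from `tasks`; unmatched rows get NULL for `teams`'s columns.
Matching on l.team_id = r.team_id. A NULL in a compared column never satisfies the condition.
- team_id=6: no matching r row.
- team_id=6: no matching r row.
- team_id=6: no matching r row.
- team_id=2: 2 matching r row(s), so 2 row(s) emitted.
- team_id=2: 2 matching r row(s), so 2 row(s) emitted.
- team_id=NULL: no matching r row.
- 6 row(s) from r found no l partner → padded with NULL.
Total: 4 matched + 6 padded = 10 rows.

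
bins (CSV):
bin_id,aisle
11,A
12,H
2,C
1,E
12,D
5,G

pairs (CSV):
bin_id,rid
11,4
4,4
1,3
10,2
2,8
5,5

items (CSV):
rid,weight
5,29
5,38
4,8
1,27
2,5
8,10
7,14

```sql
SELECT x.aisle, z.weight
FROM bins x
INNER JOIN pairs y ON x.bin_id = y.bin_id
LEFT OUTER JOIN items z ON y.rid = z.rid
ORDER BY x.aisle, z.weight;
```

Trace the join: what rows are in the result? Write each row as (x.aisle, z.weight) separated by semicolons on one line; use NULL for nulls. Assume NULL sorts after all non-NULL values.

Joins associate left-to-right: bins INNER JOIN pairs on bin_id gives 4 intermediate row(s).
Then LEFT JOIN `items z` on rid: each of those 4 rows is kept; rows whose y.rid has no match in z get NULL for z's columns.

(A, 8); (C, 10); (E, NULL); (G, 29); (G, 38)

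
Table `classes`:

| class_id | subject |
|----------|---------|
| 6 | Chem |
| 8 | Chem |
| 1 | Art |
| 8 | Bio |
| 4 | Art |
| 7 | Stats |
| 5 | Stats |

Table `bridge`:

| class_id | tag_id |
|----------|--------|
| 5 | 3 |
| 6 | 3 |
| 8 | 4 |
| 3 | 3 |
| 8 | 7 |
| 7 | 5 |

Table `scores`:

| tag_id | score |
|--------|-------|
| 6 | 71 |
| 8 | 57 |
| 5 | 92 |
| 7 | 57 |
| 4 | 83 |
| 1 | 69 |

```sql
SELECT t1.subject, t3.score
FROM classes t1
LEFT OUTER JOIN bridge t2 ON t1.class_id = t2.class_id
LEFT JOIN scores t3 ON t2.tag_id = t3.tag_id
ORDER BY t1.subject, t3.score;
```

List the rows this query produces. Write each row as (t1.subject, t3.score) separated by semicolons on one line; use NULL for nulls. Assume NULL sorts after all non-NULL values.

(Art, NULL); (Art, NULL); (Bio, 57); (Bio, 83); (Chem, 57); (Chem, 83); (Chem, NULL); (Stats, 92); (Stats, NULL)

Evaluate left to right. First `classes t1 LEFT JOIN bridge t2` on class_id: 9 row(s).
Then LEFT JOIN `scores t3` on tag_id: each of those 9 rows is kept; rows whose t2.tag_id has no match in t3 get NULL for t3's columns.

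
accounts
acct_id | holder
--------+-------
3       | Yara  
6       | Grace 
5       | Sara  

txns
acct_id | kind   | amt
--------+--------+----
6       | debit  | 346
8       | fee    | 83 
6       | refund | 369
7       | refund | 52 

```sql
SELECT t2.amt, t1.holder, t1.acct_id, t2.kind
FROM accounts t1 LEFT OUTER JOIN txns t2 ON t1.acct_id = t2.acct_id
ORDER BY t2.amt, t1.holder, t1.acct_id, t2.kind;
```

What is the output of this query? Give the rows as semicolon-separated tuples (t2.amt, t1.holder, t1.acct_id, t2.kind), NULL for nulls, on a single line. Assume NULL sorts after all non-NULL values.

LEFT JOIN keeps every row from `accounts`; unmatched rows get NULL for `txns`'s columns.
Matching on t1.acct_id = t2.acct_id.
- t1 row (acct_id=3): no match → kept, t2 columns NULL.
- t1 row (acct_id=6): matches 2 t2 row(s) → 2 output row(s).
- t1 row (acct_id=5): no match → kept, t2 columns NULL.
After projecting and ordering:
t2.amt | t1.holder | t1.acct_id | t2.kind
346 | Grace | 6 | debit
369 | Grace | 6 | refund
NULL | Sara | 5 | NULL
NULL | Yara | 3 | NULL

(346, Grace, 6, debit); (369, Grace, 6, refund); (NULL, Sara, 5, NULL); (NULL, Yara, 3, NULL)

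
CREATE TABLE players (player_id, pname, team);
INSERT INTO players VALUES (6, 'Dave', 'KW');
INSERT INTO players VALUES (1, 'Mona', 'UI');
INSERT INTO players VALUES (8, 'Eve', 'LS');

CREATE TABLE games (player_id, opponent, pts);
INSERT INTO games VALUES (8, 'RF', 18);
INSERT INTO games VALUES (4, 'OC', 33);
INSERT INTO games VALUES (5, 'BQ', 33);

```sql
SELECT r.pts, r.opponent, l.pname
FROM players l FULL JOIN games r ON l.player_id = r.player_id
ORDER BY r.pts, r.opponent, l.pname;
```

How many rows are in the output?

5

FULL OUTER JOIN keeps every row from both sides; unmatched rows get NULL for the other side's columns.
Matching on l.player_id = r.player_id.
- l (player_id=6) has no partner → padded with NULL.
- l (player_id=1) has no partner → padded with NULL.
- l (player_id=8) pairs with 1 row(s) of r.
- plus 2 unmatched r row(s), each kept with NULL l columns.
Total: 1 matched + 4 padded = 5 rows.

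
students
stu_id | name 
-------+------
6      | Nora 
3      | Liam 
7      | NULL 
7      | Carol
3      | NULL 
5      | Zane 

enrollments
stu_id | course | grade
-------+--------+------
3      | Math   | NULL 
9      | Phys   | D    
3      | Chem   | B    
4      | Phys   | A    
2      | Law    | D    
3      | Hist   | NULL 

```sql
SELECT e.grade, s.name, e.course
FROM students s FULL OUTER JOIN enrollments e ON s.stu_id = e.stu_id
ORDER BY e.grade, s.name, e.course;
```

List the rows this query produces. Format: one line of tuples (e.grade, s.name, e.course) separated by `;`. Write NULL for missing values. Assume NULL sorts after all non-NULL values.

(A, NULL, Phys); (B, Liam, Chem); (B, NULL, Chem); (D, NULL, Law); (D, NULL, Phys); (NULL, Carol, NULL); (NULL, Liam, Hist); (NULL, Liam, Math); (NULL, Nora, NULL); (NULL, Zane, NULL); (NULL, NULL, Hist); (NULL, NULL, Math); (NULL, NULL, NULL)

FULL OUTER JOIN keeps every row from both sides; unmatched rows get NULL for the other side's columns.
Matching on s.stu_id = e.stu_id.
Matched pairs: 6; unmatched s rows kept: 4; unmatched e rows kept: 3.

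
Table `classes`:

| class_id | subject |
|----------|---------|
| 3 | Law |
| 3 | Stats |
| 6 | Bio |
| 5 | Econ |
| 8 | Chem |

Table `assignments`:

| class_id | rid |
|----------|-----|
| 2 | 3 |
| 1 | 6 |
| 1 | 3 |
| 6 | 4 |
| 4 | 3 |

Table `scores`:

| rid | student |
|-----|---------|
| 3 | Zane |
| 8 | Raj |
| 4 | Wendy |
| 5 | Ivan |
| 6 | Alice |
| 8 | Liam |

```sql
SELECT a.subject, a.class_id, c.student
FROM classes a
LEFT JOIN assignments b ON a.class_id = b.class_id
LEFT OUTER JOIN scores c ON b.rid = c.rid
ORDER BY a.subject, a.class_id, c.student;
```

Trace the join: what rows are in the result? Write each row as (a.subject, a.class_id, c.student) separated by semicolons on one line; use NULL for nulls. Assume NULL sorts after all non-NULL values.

(Bio, 6, Wendy); (Chem, 8, NULL); (Econ, 5, NULL); (Law, 3, NULL); (Stats, 3, NULL)

Evaluate left to right. First `classes a LEFT JOIN assignments b` on class_id: 5 row(s).
Then LEFT JOIN `scores c` on rid: each of those 5 rows is kept; rows whose b.rid has no match in c get NULL for c's columns.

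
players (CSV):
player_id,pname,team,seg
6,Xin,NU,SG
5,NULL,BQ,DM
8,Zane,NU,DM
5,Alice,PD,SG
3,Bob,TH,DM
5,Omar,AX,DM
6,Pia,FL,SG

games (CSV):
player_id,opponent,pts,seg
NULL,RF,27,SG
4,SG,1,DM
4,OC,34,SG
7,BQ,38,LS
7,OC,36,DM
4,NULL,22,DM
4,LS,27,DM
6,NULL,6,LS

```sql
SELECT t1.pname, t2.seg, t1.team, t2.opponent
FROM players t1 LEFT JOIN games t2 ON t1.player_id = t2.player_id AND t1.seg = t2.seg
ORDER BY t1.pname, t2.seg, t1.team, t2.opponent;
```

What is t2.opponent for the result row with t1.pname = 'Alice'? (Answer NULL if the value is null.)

NULL

LEFT JOIN keeps every row from `players`; unmatched rows get NULL for `games`'s columns.
Matching on t1.player_id = t2.player_id AND t1.seg = t2.seg. A NULL in a compared column never satisfies the condition.
Matched pairs: 0; unmatched t1 rows kept: 7.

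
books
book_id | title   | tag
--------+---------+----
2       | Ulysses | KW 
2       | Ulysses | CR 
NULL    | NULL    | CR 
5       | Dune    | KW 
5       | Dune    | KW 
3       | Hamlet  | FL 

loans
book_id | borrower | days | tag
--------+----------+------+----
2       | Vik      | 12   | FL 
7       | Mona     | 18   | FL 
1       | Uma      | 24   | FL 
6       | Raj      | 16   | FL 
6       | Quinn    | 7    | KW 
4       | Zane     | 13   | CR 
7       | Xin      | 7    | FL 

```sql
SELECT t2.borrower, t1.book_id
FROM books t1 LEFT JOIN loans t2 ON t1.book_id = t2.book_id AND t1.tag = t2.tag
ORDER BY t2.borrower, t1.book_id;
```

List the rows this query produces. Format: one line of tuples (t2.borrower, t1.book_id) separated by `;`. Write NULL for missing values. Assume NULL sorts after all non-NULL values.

(NULL, 2); (NULL, 2); (NULL, 3); (NULL, 5); (NULL, 5); (NULL, NULL)

LEFT JOIN keeps every row from `books`; unmatched rows get NULL for `loans`'s columns.
Matching on t1.book_id = t2.book_id AND t1.tag = t2.tag. A NULL in a compared column never satisfies the condition.
- t1 (book_id=2, tag=KW) has no partner → padded with NULL.
- t1 (book_id=2, tag=CR) has no partner → padded with NULL.
- t1 (book_id=NULL, tag=CR) has no partner → padded with NULL.
- t1 (book_id=5, tag=KW) has no partner → padded with NULL.
- t1 (book_id=5, tag=KW) has no partner → padded with NULL.
- t1 (book_id=3, tag=FL) has no partner → padded with NULL.
After projecting and ordering:
t2.borrower | t1.book_id
NULL | 2
NULL | 2
NULL | 3
NULL | 5
NULL | 5
NULL | NULL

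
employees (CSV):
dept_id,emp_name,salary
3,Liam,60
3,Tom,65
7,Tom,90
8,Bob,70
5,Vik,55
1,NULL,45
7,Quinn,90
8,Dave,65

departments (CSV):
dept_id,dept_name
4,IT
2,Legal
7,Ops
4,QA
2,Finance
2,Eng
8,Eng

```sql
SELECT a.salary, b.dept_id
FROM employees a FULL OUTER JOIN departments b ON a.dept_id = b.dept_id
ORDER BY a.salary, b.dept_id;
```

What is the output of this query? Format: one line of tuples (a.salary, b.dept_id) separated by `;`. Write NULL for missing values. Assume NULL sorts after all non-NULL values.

FULL OUTER JOIN keeps every row from both sides; unmatched rows get NULL for the other side's columns.
Matching on a.dept_id = b.dept_id.
Matched pairs: 4; unmatched a rows kept: 4; unmatched b rows kept: 5.

(45, NULL); (55, NULL); (60, NULL); (65, 8); (65, NULL); (70, 8); (90, 7); (90, 7); (NULL, 2); (NULL, 2); (NULL, 2); (NULL, 4); (NULL, 4)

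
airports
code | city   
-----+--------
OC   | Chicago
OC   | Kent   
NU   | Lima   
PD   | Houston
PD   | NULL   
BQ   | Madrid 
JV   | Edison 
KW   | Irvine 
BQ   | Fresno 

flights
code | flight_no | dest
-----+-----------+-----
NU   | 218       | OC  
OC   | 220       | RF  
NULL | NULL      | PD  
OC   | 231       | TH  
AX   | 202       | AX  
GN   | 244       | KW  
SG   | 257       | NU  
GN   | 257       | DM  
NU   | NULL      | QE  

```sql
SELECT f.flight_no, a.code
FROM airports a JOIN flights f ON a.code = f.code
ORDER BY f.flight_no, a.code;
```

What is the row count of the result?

6

INNER JOIN keeps only pairs where the ON condition holds.
Matching on a.code = f.code. A NULL in a compared column never satisfies the condition.
Matched pairs: 6.
Total: 6 rows.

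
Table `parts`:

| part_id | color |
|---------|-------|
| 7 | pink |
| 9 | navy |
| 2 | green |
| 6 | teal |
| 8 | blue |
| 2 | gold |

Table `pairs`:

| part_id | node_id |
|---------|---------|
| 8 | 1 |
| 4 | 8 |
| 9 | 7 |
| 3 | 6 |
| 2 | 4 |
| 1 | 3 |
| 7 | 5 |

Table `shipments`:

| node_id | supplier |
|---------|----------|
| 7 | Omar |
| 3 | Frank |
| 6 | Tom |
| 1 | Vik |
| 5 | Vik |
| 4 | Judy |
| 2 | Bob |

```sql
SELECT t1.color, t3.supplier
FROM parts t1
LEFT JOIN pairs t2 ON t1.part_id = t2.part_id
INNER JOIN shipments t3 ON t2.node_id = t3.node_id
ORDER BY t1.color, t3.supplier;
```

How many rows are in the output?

Evaluate left to right. First `parts t1 LEFT JOIN pairs t2` on part_id: 6 row(s).
Then INNER JOIN `shipments t3` on node_id: keep only rows whose t2.node_id appears in t3.
Result: 5 row(s).

5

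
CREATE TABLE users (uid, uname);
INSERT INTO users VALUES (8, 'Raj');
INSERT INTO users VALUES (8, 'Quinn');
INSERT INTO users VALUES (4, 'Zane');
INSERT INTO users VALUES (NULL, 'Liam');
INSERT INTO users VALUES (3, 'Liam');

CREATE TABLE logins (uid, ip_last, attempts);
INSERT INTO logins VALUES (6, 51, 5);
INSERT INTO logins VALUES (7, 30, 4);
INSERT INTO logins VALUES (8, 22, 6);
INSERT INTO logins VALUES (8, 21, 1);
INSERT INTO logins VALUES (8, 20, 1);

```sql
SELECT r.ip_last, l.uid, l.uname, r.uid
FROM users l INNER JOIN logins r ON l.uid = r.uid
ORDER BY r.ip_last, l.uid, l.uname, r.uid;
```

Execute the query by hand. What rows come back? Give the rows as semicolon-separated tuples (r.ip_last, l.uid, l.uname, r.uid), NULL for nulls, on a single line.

(20, 8, Quinn, 8); (20, 8, Raj, 8); (21, 8, Quinn, 8); (21, 8, Raj, 8); (22, 8, Quinn, 8); (22, 8, Raj, 8)

INNER JOIN keeps only pairs where the ON condition holds.
Matching on l.uid = r.uid. A NULL in a compared column never satisfies the condition.
- l row (uid=8): matches 3 r row(s) → 3 output row(s).
- l row (uid=8): matches 3 r row(s) → 3 output row(s).
- l row (uid=4): no match → dropped.
- l row (uid=NULL): no match → dropped.
- l row (uid=3): no match → dropped.
After projecting and ordering:
r.ip_last | l.uid | l.uname | r.uid
20 | 8 | Quinn | 8
20 | 8 | Raj | 8
21 | 8 | Quinn | 8
21 | 8 | Raj | 8
22 | 8 | Quinn | 8
22 | 8 | Raj | 8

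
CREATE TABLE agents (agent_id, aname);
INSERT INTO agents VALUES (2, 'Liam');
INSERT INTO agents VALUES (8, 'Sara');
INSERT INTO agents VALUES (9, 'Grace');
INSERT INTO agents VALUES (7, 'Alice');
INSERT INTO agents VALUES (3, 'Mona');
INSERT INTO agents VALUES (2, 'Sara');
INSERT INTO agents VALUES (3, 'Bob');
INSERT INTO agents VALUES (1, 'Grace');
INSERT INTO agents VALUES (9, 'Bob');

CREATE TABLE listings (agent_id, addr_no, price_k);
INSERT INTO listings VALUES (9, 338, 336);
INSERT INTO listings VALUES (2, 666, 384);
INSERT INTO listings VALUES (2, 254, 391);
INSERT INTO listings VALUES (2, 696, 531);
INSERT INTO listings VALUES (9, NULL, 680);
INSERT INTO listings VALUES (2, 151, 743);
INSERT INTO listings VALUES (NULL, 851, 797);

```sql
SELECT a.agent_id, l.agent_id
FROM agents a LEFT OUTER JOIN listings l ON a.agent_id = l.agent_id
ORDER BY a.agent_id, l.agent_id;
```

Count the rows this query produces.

17

LEFT JOIN keeps every row from `agents`; unmatched rows get NULL for `listings`'s columns.
Matching on a.agent_id = l.agent_id. A NULL in a compared column never satisfies the condition.
- a row (agent_id=2): matches 4 l row(s) → 4 output row(s).
- a row (agent_id=8): no match → kept, l columns NULL.
- a row (agent_id=9): matches 2 l row(s) → 2 output row(s).
- a row (agent_id=7): no match → kept, l columns NULL.
- a row (agent_id=3): no match → kept, l columns NULL.
- a row (agent_id=2): matches 4 l row(s) → 4 output row(s).
- a row (agent_id=3): no match → kept, l columns NULL.
- a row (agent_id=1): no match → kept, l columns NULL.
- a row (agent_id=9): matches 2 l row(s) → 2 output row(s).
Total: 12 matched + 5 padded = 17 rows.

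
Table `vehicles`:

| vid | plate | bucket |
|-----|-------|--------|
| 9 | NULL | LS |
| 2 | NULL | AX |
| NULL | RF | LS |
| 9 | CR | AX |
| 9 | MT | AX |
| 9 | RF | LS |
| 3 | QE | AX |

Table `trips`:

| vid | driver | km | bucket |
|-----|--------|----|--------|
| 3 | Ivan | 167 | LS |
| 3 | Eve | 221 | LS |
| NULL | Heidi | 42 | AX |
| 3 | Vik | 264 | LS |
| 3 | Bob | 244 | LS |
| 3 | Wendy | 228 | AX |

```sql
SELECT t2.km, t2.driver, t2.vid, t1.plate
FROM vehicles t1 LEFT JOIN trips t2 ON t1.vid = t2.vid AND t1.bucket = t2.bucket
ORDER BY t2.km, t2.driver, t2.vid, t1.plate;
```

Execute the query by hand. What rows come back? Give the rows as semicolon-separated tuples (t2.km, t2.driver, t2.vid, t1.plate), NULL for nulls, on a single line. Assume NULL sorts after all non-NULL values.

(228, Wendy, 3, QE); (NULL, NULL, NULL, CR); (NULL, NULL, NULL, MT); (NULL, NULL, NULL, RF); (NULL, NULL, NULL, RF); (NULL, NULL, NULL, NULL); (NULL, NULL, NULL, NULL)

LEFT JOIN keeps every row from `vehicles`; unmatched rows get NULL for `trips`'s columns.
Matching on t1.vid = t2.vid AND t1.bucket = t2.bucket. A NULL in a compared column never satisfies the condition.
- t1 (vid=9, bucket=LS) has no partner → padded with NULL.
- t1 (vid=2, bucket=AX) has no partner → padded with NULL.
- t1 (vid=NULL, bucket=LS) has no partner → padded with NULL.
- t1 (vid=9, bucket=AX) has no partner → padded with NULL.
- t1 (vid=9, bucket=AX) has no partner → padded with NULL.
- t1 (vid=9, bucket=LS) has no partner → padded with NULL.
- t1 (vid=3, bucket=AX) pairs with 1 row(s) of t2.
After projecting and ordering:
t2.km | t2.driver | t2.vid | t1.plate
228 | Wendy | 3 | QE
NULL | NULL | NULL | CR
NULL | NULL | NULL | MT
NULL | NULL | NULL | RF
NULL | NULL | NULL | RF
NULL | NULL | NULL | NULL
NULL | NULL | NULL | NULL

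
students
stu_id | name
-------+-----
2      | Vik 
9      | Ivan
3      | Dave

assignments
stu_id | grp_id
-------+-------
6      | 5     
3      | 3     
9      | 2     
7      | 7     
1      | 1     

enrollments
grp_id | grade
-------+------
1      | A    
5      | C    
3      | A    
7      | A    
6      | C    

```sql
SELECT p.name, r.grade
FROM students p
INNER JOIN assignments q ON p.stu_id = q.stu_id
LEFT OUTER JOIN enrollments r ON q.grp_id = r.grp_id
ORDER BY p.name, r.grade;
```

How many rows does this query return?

Evaluate left to right. First `students p INNER JOIN assignments q` on stu_id: 2 row(s).
Then LEFT JOIN `enrollments r` on grp_id: each of those 2 rows is kept; rows whose q.grp_id has no match in r get NULL for r's columns.
Result: 2 row(s).

2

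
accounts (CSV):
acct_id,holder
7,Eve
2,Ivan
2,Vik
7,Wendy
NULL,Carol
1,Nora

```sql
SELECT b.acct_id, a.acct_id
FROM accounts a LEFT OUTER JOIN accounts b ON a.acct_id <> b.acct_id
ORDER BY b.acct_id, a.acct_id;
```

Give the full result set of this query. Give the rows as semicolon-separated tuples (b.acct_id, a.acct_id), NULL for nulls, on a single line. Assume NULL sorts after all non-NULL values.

(1, 2); (1, 2); (1, 7); (1, 7); (2, 1); (2, 1); (2, 7); (2, 7); (2, 7); (2, 7); (7, 1); (7, 1); (7, 2); (7, 2); (7, 2); (7, 2); (NULL, NULL)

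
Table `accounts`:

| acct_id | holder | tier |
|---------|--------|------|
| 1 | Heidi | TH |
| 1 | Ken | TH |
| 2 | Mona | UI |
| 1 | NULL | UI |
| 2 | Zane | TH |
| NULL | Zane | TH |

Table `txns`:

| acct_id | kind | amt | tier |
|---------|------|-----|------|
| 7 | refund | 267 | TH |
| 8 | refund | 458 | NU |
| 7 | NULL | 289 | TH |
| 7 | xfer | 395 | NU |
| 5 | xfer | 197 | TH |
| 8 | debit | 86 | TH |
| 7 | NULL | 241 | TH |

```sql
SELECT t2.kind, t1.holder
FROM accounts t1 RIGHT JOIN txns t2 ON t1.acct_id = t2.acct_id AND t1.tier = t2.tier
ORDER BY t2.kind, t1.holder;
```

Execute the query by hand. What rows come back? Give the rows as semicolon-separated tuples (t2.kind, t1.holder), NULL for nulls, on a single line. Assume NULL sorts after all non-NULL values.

RIGHT JOIN keeps every row from `txns`; unmatched rows get NULL for `accounts`'s columns.
Matching on t1.acct_id = t2.acct_id AND t1.tier = t2.tier. A NULL in a compared column never satisfies the condition.
Matched pairs: 0; unmatched t2 rows kept: 7.

(debit, NULL); (refund, NULL); (refund, NULL); (xfer, NULL); (xfer, NULL); (NULL, NULL); (NULL, NULL)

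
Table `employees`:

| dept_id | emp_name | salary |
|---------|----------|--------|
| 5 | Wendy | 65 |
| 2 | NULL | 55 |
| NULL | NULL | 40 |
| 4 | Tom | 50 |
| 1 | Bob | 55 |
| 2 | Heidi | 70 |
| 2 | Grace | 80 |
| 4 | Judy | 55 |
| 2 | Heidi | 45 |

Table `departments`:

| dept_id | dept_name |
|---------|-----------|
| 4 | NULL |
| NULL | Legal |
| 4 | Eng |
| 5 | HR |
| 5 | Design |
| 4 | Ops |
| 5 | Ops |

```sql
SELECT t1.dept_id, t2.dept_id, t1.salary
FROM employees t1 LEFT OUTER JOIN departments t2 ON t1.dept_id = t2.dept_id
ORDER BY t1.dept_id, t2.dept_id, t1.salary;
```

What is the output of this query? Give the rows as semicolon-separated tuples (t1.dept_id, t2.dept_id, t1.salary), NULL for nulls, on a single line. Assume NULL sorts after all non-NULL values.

(1, NULL, 55); (2, NULL, 45); (2, NULL, 55); (2, NULL, 70); (2, NULL, 80); (4, 4, 50); (4, 4, 50); (4, 4, 50); (4, 4, 55); (4, 4, 55); (4, 4, 55); (5, 5, 65); (5, 5, 65); (5, 5, 65); (NULL, NULL, 40)

LEFT JOIN keeps every row from `employees`; unmatched rows get NULL for `departments`'s columns.
Matching on t1.dept_id = t2.dept_id. A NULL in a compared column never satisfies the condition.
Matched pairs: 9; unmatched t1 rows kept: 6.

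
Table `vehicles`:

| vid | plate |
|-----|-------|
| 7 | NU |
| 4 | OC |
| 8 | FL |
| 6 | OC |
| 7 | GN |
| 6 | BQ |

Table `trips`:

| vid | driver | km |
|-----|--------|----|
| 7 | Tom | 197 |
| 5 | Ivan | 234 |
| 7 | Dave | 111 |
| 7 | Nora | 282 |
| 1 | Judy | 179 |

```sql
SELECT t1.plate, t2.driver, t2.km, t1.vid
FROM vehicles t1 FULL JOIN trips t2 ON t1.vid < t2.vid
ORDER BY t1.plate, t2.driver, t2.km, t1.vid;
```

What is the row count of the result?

FULL OUTER JOIN keeps every row from both sides; unmatched rows get NULL for the other side's columns.
Matching on t1.vid < t2.vid.
- vid=7: no t2 row matches, row kept with t2 columns NULL.
- vid=4: 4 matching t2 row(s), so 4 row(s) emitted.
- vid=8: no t2 row matches, row kept with t2 columns NULL.
- vid=6: 3 matching t2 row(s), so 3 row(s) emitted.
- vid=7: no t2 row matches, row kept with t2 columns NULL.
- vid=6: 3 matching t2 row(s), so 3 row(s) emitted.
- 1 t2 row(s) had no t1 match → kept, t1 columns NULL.
Total: 10 matched + 4 padded = 14 rows.

14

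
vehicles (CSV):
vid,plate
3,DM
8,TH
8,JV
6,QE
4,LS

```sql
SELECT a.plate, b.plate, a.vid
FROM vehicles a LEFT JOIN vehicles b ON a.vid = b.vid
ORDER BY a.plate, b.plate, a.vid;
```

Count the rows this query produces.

7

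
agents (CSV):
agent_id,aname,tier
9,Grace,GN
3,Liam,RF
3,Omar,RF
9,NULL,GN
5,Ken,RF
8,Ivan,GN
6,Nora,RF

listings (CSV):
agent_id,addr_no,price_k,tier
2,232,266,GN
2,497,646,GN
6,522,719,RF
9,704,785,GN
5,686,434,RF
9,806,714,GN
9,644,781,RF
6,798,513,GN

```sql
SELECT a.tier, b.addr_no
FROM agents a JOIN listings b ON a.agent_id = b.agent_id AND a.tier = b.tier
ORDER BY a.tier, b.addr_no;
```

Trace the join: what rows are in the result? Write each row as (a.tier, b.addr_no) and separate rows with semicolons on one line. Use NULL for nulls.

INNER JOIN keeps only pairs where the ON condition holds.
Matching on a.agent_id = b.agent_id AND a.tier = b.tier.
Matched pairs: 6.

(GN, 704); (GN, 704); (GN, 806); (GN, 806); (RF, 522); (RF, 686)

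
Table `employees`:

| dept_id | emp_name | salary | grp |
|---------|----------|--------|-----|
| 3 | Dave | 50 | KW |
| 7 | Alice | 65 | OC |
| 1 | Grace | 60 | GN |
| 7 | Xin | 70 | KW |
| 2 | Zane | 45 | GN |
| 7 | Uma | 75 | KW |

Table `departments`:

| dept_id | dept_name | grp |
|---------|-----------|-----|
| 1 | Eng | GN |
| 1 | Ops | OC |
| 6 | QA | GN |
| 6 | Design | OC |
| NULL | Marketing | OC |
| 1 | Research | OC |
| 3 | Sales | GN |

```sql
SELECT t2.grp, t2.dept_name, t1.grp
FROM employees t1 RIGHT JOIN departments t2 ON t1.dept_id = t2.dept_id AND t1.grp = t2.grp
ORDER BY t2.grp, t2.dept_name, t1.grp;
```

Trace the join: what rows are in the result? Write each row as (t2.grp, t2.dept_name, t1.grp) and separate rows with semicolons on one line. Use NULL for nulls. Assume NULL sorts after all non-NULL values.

(GN, Eng, GN); (GN, QA, NULL); (GN, Sales, NULL); (OC, Design, NULL); (OC, Marketing, NULL); (OC, Ops, NULL); (OC, Research, NULL)

RIGHT JOIN keeps every row from `departments`; unmatched rows get NULL for `employees`'s columns.
Matching on t1.dept_id = t2.dept_id AND t1.grp = t2.grp. A NULL in a compared column never satisfies the condition.
Matched pairs: 1; unmatched t2 rows kept: 6.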